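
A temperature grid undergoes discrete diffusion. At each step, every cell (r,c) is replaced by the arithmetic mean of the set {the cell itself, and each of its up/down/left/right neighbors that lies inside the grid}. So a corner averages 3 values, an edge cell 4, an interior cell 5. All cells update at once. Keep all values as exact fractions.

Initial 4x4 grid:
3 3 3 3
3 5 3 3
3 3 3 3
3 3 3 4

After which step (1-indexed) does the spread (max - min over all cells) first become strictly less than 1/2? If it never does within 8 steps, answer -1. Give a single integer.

Answer: 2

Derivation:
Step 1: max=7/2, min=3, spread=1/2
Step 2: max=86/25, min=3, spread=11/25
  -> spread < 1/2 first at step 2
Step 3: max=3967/1200, min=7481/2400, spread=151/800
Step 4: max=17771/5400, min=7519/2400, spread=3413/21600
Step 5: max=527669/162000, min=1368361/432000, spread=116269/1296000
Step 6: max=15815657/4860000, min=4118213/1296000, spread=1489433/19440000
Step 7: max=14759191/4556250, min=557324819/174960000, spread=47140577/874800000
Step 8: max=14145243371/4374000000, min=557842409999/174960000000, spread=2655774947/58320000000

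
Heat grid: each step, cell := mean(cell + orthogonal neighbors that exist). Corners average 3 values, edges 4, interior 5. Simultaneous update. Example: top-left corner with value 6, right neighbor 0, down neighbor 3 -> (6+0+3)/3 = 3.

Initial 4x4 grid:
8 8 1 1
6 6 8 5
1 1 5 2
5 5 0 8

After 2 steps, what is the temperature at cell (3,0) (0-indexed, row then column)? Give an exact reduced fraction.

Step 1: cell (3,0) = 11/3
Step 2: cell (3,0) = 29/9
Full grid after step 2:
  55/9 1403/240 211/48 65/18
  649/120 127/25 9/2 49/12
  473/120 93/25 213/50 233/60
  29/9 871/240 827/240 77/18

Answer: 29/9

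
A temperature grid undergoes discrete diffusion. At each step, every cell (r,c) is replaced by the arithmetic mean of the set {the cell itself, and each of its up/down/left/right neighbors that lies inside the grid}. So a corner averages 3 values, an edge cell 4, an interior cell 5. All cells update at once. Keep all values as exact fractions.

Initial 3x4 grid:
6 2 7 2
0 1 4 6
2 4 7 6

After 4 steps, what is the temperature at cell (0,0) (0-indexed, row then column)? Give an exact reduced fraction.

Step 1: cell (0,0) = 8/3
Step 2: cell (0,0) = 107/36
Step 3: cell (0,0) = 1513/540
Step 4: cell (0,0) = 392969/129600
Full grid after step 4:
  392969/129600 732649/216000 299743/72000 24311/5400
  2494411/864000 1262309/360000 753767/180000 2063353/432000
  130523/43200 250883/72000 952229/216000 38929/8100

Answer: 392969/129600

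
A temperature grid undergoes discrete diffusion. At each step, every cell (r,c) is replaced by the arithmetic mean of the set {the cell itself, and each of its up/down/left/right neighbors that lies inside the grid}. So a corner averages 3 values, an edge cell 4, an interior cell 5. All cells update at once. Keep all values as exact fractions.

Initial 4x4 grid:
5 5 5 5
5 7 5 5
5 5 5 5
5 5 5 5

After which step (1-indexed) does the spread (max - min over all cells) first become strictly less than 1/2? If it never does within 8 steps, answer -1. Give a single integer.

Answer: 2

Derivation:
Step 1: max=11/2, min=5, spread=1/2
Step 2: max=136/25, min=5, spread=11/25
  -> spread < 1/2 first at step 2
Step 3: max=6367/1200, min=5, spread=367/1200
Step 4: max=28571/5400, min=1513/300, spread=1337/5400
Step 5: max=851669/162000, min=45469/9000, spread=33227/162000
Step 6: max=25514327/4860000, min=274049/54000, spread=849917/4860000
Step 7: max=762714347/145800000, min=4118533/810000, spread=21378407/145800000
Step 8: max=22836462371/4374000000, min=1238688343/243000000, spread=540072197/4374000000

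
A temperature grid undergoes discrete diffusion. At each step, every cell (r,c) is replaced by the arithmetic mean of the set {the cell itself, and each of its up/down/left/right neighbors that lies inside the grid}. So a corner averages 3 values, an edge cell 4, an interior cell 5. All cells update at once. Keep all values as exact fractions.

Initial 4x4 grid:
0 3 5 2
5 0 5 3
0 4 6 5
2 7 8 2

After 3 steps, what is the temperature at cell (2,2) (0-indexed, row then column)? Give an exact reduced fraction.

Answer: 1811/400

Derivation:
Step 1: cell (2,2) = 28/5
Step 2: cell (2,2) = 451/100
Step 3: cell (2,2) = 1811/400
Full grid after step 3:
  5359/2160 19651/7200 24923/7200 3799/1080
  8873/3600 19657/6000 10969/3000 28763/7200
  3859/1200 1831/500 1811/400 3547/800
  637/180 5249/1200 5753/1200 3577/720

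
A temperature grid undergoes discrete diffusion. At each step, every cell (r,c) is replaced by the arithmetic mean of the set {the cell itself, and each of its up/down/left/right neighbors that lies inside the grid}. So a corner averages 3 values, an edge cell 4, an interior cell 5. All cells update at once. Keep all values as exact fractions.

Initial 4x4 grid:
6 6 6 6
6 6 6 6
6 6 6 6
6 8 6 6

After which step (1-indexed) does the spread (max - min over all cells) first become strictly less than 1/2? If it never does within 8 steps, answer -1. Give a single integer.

Answer: 3

Derivation:
Step 1: max=20/3, min=6, spread=2/3
Step 2: max=391/60, min=6, spread=31/60
Step 3: max=3451/540, min=6, spread=211/540
  -> spread < 1/2 first at step 3
Step 4: max=340843/54000, min=6, spread=16843/54000
Step 5: max=3054643/486000, min=27079/4500, spread=130111/486000
Step 6: max=91122367/14580000, min=1627159/270000, spread=3255781/14580000
Step 7: max=2724753691/437400000, min=1631107/270000, spread=82360351/437400000
Step 8: max=81483316891/13122000000, min=294106441/48600000, spread=2074577821/13122000000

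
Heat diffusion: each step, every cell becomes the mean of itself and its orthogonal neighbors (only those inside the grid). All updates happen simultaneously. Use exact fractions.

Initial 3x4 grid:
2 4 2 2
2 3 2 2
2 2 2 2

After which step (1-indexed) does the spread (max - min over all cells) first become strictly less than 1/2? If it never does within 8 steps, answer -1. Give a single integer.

Step 1: max=11/4, min=2, spread=3/4
Step 2: max=631/240, min=2, spread=151/240
Step 3: max=2723/1080, min=493/240, spread=1009/2160
  -> spread < 1/2 first at step 3
Step 4: max=319181/129600, min=15167/7200, spread=1847/5184
Step 5: max=18872809/7776000, min=77089/36000, spread=444317/1555200
Step 6: max=1117428911/466560000, min=28148951/12960000, spread=4162667/18662400
Step 7: max=66410120749/27993600000, min=1706024909/777600000, spread=199728961/1119744000
Step 8: max=3953334169991/1679616000000, min=11467565059/5184000000, spread=1902744727/13436928000

Answer: 3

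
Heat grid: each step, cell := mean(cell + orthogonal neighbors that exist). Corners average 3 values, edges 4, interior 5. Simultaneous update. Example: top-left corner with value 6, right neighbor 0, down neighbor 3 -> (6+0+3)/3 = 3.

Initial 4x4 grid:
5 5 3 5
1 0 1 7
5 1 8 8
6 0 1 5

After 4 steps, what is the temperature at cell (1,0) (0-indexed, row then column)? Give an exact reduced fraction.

Step 1: cell (1,0) = 11/4
Step 2: cell (1,0) = 169/60
Step 3: cell (1,0) = 2699/900
Step 4: cell (1,0) = 80327/27000
Full grid after step 4:
  199837/64800 702391/216000 31069/8000 5849/1350
  80327/27000 588283/180000 57559/15000 108617/24000
  20399/6750 286439/90000 712471/180000 970633/216000
  96791/32400 355229/108000 414929/108000 289969/64800

Answer: 80327/27000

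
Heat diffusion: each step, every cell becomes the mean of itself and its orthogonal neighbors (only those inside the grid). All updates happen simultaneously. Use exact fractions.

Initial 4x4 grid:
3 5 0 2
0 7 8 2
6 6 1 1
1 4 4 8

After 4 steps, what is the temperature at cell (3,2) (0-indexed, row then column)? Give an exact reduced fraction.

Answer: 13343/3375

Derivation:
Step 1: cell (3,2) = 17/4
Step 2: cell (3,2) = 49/12
Step 3: cell (3,2) = 1799/450
Step 4: cell (3,2) = 13343/3375
Full grid after step 4:
  242641/64800 399677/108000 367249/108000 207593/64800
  833569/216000 692923/180000 658931/180000 721433/216000
  169397/43200 717049/180000 138397/36000 792737/216000
  50639/12960 21523/5400 13343/3375 246659/64800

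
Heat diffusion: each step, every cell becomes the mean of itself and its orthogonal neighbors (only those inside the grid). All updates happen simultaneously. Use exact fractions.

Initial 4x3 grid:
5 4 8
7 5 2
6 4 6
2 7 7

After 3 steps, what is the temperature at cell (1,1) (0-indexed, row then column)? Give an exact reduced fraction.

Answer: 5

Derivation:
Step 1: cell (1,1) = 22/5
Step 2: cell (1,1) = 53/10
Step 3: cell (1,1) = 5
Full grid after step 3:
  2801/540 2513/480 5357/1080
  3809/720 5 3739/720
  403/80 3193/600 3727/720
  1891/360 1877/360 2989/540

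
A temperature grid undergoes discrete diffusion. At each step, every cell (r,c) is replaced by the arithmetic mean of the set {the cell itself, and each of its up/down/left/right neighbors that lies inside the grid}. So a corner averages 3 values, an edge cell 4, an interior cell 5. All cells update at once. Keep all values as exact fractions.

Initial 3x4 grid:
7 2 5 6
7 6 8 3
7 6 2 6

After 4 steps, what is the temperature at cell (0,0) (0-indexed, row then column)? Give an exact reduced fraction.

Answer: 734047/129600

Derivation:
Step 1: cell (0,0) = 16/3
Step 2: cell (0,0) = 205/36
Step 3: cell (0,0) = 773/135
Step 4: cell (0,0) = 734047/129600
Full grid after step 4:
  734047/129600 1186547/216000 1114447/216000 659687/129600
  1679011/288000 220623/40000 1892707/360000 4309733/864000
  757547/129600 1217047/216000 1120447/216000 655187/129600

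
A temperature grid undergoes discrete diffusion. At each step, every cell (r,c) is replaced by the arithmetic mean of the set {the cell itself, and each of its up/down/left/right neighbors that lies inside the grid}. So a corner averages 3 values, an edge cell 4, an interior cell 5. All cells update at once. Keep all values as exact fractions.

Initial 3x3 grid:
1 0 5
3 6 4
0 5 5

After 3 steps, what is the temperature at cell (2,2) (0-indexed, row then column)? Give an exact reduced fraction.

Step 1: cell (2,2) = 14/3
Step 2: cell (2,2) = 41/9
Step 3: cell (2,2) = 556/135
Full grid after step 3:
  2713/1080 2767/900 157/45
  6887/2400 10007/3000 7159/1800
  3353/1080 3367/900 556/135

Answer: 556/135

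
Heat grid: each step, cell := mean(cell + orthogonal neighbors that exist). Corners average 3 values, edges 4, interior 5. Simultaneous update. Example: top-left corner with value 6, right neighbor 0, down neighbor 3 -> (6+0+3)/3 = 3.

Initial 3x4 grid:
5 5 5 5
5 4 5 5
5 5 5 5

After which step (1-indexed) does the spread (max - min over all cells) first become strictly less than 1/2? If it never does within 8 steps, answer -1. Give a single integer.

Answer: 1

Derivation:
Step 1: max=5, min=19/4, spread=1/4
  -> spread < 1/2 first at step 1
Step 2: max=5, min=477/100, spread=23/100
Step 3: max=1987/400, min=23189/4800, spread=131/960
Step 4: max=35609/7200, min=209449/43200, spread=841/8640
Step 5: max=7106627/1440000, min=83857949/17280000, spread=56863/691200
Step 6: max=63810457/12960000, min=756065659/155520000, spread=386393/6220800
Step 7: max=25499641187/5184000000, min=302646276869/62208000000, spread=26795339/497664000
Step 8: max=1528113850333/311040000000, min=18178584285871/3732480000000, spread=254051069/5971968000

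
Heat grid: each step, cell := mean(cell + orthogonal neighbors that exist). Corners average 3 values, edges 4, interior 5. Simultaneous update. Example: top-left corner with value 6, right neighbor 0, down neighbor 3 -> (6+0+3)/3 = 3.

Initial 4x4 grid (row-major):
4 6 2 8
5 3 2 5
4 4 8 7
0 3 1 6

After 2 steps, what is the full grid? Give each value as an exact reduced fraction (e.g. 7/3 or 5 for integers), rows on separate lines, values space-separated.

Answer: 17/4 69/16 69/16 5
65/16 403/100 112/25 21/4
839/240 361/100 119/25 79/15
91/36 397/120 467/120 47/9

Derivation:
After step 1:
  5 15/4 9/2 5
  4 4 4 11/2
  13/4 22/5 22/5 13/2
  7/3 2 9/2 14/3
After step 2:
  17/4 69/16 69/16 5
  65/16 403/100 112/25 21/4
  839/240 361/100 119/25 79/15
  91/36 397/120 467/120 47/9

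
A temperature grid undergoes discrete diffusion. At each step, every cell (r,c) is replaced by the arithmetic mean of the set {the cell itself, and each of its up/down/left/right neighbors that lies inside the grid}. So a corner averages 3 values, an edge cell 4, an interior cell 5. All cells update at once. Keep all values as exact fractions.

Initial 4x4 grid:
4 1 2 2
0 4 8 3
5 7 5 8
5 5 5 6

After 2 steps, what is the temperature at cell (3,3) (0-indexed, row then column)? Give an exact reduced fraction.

Step 1: cell (3,3) = 19/3
Step 2: cell (3,3) = 205/36
Full grid after step 2:
  23/9 35/12 191/60 65/18
  79/24 98/25 47/10 1049/240
  177/40 511/100 539/100 1421/240
  59/12 419/80 1421/240 205/36

Answer: 205/36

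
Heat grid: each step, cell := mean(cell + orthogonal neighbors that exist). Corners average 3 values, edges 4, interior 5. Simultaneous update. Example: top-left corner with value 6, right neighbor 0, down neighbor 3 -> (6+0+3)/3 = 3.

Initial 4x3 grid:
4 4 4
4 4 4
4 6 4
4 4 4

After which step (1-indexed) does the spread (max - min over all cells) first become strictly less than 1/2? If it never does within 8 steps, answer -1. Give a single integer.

Answer: 2

Derivation:
Step 1: max=9/2, min=4, spread=1/2
Step 2: max=223/50, min=4, spread=23/50
  -> spread < 1/2 first at step 2
Step 3: max=10411/2400, min=813/200, spread=131/480
Step 4: max=92951/21600, min=14791/3600, spread=841/4320
Step 5: max=37102051/8640000, min=2973373/720000, spread=56863/345600
Step 6: max=332574341/77760000, min=26909543/6480000, spread=386393/3110400
Step 7: max=132809723131/31104000000, min=10788358813/2592000000, spread=26795339/248832000
Step 8: max=7948775714129/1866240000000, min=649166149667/155520000000, spread=254051069/2985984000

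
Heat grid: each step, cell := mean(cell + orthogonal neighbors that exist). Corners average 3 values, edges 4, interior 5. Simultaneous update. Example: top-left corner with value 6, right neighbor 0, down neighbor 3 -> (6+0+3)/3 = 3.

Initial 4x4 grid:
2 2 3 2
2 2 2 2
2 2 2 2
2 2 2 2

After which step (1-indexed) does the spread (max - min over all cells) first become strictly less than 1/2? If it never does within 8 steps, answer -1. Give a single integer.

Step 1: max=7/3, min=2, spread=1/3
  -> spread < 1/2 first at step 1
Step 2: max=271/120, min=2, spread=31/120
Step 3: max=2371/1080, min=2, spread=211/1080
Step 4: max=232843/108000, min=2, spread=16843/108000
Step 5: max=2082643/972000, min=18079/9000, spread=130111/972000
Step 6: max=61962367/29160000, min=1087159/540000, spread=3255781/29160000
Step 7: max=1849953691/874800000, min=1091107/540000, spread=82360351/874800000
Step 8: max=55239316891/26244000000, min=196906441/97200000, spread=2074577821/26244000000

Answer: 1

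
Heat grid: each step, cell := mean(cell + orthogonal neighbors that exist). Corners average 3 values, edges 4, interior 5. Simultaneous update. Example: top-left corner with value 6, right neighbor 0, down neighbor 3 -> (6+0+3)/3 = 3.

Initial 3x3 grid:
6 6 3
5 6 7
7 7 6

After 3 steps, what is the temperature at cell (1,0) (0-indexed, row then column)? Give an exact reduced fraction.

Step 1: cell (1,0) = 6
Step 2: cell (1,0) = 121/20
Step 3: cell (1,0) = 7157/1200
Full grid after step 3:
  12457/2160 9001/1600 12167/2160
  7157/1200 11961/2000 14039/2400
  6751/1080 4963/800 3343/540

Answer: 7157/1200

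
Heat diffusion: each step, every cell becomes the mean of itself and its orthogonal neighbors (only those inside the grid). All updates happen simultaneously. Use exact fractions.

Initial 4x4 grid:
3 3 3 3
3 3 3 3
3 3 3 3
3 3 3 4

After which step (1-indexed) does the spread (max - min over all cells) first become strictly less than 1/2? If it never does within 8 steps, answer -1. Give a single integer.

Step 1: max=10/3, min=3, spread=1/3
  -> spread < 1/2 first at step 1
Step 2: max=59/18, min=3, spread=5/18
Step 3: max=689/216, min=3, spread=41/216
Step 4: max=20483/6480, min=3, spread=1043/6480
Step 5: max=608753/194400, min=3, spread=25553/194400
Step 6: max=18167459/5832000, min=54079/18000, spread=645863/5832000
Step 7: max=542521691/174960000, min=360971/120000, spread=16225973/174960000
Step 8: max=16223877983/5248800000, min=162701/54000, spread=409340783/5248800000

Answer: 1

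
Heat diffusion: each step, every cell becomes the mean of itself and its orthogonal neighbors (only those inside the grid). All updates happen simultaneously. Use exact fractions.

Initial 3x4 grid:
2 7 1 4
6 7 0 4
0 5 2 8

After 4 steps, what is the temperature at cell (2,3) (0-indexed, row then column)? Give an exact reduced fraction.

Step 1: cell (2,3) = 14/3
Step 2: cell (2,3) = 149/36
Step 3: cell (2,3) = 8233/2160
Step 4: cell (2,3) = 245983/64800
Full grid after step 4:
  177437/43200 95839/24000 29253/8000 77461/21600
  3545389/864000 1400171/360000 340199/90000 785221/216000
  510911/129600 847801/216000 815581/216000 245983/64800

Answer: 245983/64800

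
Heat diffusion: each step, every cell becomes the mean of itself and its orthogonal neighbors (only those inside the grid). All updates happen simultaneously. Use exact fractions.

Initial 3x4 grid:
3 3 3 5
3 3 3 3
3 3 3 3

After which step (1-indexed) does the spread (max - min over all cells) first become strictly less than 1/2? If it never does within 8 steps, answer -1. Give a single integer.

Answer: 3

Derivation:
Step 1: max=11/3, min=3, spread=2/3
Step 2: max=32/9, min=3, spread=5/9
Step 3: max=365/108, min=3, spread=41/108
  -> spread < 1/2 first at step 3
Step 4: max=43097/12960, min=3, spread=4217/12960
Step 5: max=2541949/777600, min=10879/3600, spread=38417/155520
Step 6: max=151168211/46656000, min=218597/72000, spread=1903471/9331200
Step 7: max=8999069089/2799360000, min=6595759/2160000, spread=18038617/111974400
Step 8: max=537152982851/167961600000, min=596126759/194400000, spread=883978523/6718464000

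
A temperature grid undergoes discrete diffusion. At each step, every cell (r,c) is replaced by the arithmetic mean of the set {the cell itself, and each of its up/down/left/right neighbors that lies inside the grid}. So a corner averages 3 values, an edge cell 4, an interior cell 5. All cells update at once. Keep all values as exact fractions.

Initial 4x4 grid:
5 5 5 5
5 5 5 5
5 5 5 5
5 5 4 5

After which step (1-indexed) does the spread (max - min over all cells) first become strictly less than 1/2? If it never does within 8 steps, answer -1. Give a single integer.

Answer: 1

Derivation:
Step 1: max=5, min=14/3, spread=1/3
  -> spread < 1/2 first at step 1
Step 2: max=5, min=569/120, spread=31/120
Step 3: max=5, min=5189/1080, spread=211/1080
Step 4: max=5, min=523157/108000, spread=16843/108000
Step 5: max=44921/9000, min=4721357/972000, spread=130111/972000
Step 6: max=2692841/540000, min=142157633/29160000, spread=3255781/29160000
Step 7: max=2688893/540000, min=4273646309/874800000, spread=82360351/874800000
Step 8: max=483493559/97200000, min=128468683109/26244000000, spread=2074577821/26244000000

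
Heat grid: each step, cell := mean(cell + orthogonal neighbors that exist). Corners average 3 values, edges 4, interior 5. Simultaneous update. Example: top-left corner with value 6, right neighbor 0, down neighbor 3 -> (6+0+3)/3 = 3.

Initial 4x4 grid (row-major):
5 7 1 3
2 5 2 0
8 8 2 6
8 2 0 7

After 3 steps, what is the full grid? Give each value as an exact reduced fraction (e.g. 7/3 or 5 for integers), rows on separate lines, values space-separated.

After step 1:
  14/3 9/2 13/4 4/3
  5 24/5 2 11/4
  13/2 5 18/5 15/4
  6 9/2 11/4 13/3
After step 2:
  85/18 1033/240 133/48 22/9
  629/120 213/50 82/25 59/24
  45/8 122/25 171/50 433/120
  17/3 73/16 911/240 65/18
After step 3:
  10273/2160 28903/7200 23039/7200 1105/432
  2233/450 26359/6000 19427/6000 2653/900
  803/150 9099/2000 22781/6000 2947/900
  761/144 3781/800 27701/7200 7931/2160

Answer: 10273/2160 28903/7200 23039/7200 1105/432
2233/450 26359/6000 19427/6000 2653/900
803/150 9099/2000 22781/6000 2947/900
761/144 3781/800 27701/7200 7931/2160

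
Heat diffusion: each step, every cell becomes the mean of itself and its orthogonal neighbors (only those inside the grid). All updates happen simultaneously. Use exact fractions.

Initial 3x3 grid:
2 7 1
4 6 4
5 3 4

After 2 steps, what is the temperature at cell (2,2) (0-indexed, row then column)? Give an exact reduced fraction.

Answer: 143/36

Derivation:
Step 1: cell (2,2) = 11/3
Step 2: cell (2,2) = 143/36
Full grid after step 2:
  151/36 257/60 47/12
  1043/240 213/50 973/240
  17/4 509/120 143/36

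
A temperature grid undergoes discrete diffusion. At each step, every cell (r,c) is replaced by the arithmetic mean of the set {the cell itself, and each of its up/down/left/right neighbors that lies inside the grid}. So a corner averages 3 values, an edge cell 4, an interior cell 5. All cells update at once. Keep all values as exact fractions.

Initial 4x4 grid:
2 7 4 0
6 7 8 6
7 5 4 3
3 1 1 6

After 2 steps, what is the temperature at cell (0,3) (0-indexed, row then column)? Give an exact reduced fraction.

Step 1: cell (0,3) = 10/3
Step 2: cell (0,3) = 37/9
Full grid after step 2:
  31/6 427/80 1133/240 37/9
  447/80 277/50 128/25 68/15
  1153/240 467/100 451/100 62/15
  137/36 419/120 391/120 133/36

Answer: 37/9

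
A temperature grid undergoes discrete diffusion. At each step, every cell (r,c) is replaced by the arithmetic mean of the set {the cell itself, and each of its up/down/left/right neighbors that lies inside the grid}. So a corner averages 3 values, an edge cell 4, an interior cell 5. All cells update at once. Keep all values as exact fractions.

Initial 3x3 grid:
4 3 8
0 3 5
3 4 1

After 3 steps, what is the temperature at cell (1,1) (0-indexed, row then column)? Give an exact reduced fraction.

Answer: 497/150

Derivation:
Step 1: cell (1,1) = 3
Step 2: cell (1,1) = 17/5
Step 3: cell (1,1) = 497/150
Full grid after step 3:
  85/27 5399/1440 1795/432
  4169/1440 497/150 11173/2880
  1141/432 8803/2880 185/54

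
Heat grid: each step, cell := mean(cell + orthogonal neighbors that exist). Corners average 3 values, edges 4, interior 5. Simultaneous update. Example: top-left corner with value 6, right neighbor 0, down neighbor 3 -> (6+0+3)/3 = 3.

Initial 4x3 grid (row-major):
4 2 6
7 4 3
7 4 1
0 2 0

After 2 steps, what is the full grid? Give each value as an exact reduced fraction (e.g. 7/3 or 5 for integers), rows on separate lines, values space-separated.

After step 1:
  13/3 4 11/3
  11/2 4 7/2
  9/2 18/5 2
  3 3/2 1
After step 2:
  83/18 4 67/18
  55/12 103/25 79/24
  83/20 78/25 101/40
  3 91/40 3/2

Answer: 83/18 4 67/18
55/12 103/25 79/24
83/20 78/25 101/40
3 91/40 3/2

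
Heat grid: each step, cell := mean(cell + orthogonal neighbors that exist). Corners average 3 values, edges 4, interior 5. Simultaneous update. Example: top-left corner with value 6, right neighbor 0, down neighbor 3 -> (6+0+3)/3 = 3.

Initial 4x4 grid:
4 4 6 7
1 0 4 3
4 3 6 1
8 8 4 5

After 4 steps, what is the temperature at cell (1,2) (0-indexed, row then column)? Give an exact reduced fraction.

Step 1: cell (1,2) = 19/5
Step 2: cell (1,2) = 94/25
Step 3: cell (1,2) = 23807/6000
Step 4: cell (1,2) = 709337/180000
Full grid after step 4:
  2249/675 28567/8000 870053/216000 273923/64800
  253913/72000 6971/1875 709337/180000 223817/54000
  911227/216000 751123/180000 189071/45000 220649/54000
  306577/64800 16003/3375 120097/27000 69689/16200

Answer: 709337/180000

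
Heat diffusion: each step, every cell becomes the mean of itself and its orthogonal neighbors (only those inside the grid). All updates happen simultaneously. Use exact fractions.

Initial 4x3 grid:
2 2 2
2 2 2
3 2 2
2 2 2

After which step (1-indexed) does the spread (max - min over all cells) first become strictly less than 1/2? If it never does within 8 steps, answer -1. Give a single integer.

Step 1: max=7/3, min=2, spread=1/3
  -> spread < 1/2 first at step 1
Step 2: max=271/120, min=2, spread=31/120
Step 3: max=2371/1080, min=2, spread=211/1080
Step 4: max=232897/108000, min=3647/1800, spread=14077/108000
Step 5: max=2084407/972000, min=219683/108000, spread=5363/48600
Step 6: max=62060809/29160000, min=122869/60000, spread=93859/1166400
Step 7: max=3709474481/1749600000, min=199736467/97200000, spread=4568723/69984000
Step 8: max=221732435629/104976000000, min=6013618889/2916000000, spread=8387449/167961600

Answer: 1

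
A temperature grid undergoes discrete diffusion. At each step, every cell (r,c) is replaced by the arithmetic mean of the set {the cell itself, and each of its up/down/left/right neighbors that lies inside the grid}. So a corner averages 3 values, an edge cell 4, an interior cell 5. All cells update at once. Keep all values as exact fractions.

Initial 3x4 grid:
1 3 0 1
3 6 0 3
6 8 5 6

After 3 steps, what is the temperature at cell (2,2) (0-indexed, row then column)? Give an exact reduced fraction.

Step 1: cell (2,2) = 19/4
Step 2: cell (2,2) = 277/60
Step 3: cell (2,2) = 15089/3600
Full grid after step 3:
  677/216 10099/3600 8089/3600 571/270
  101/25 3709/1000 1627/500 6851/2400
  521/108 17099/3600 15089/3600 4109/1080

Answer: 15089/3600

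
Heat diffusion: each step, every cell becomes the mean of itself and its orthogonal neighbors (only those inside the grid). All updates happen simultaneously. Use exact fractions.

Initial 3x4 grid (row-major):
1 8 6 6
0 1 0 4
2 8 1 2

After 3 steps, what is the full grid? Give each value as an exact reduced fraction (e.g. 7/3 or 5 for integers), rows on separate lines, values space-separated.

Answer: 46/15 673/200 14209/3600 2141/540
9499/3600 18869/6000 19369/6000 1543/450
5939/2160 19703/7200 21143/7200 6179/2160

Derivation:
After step 1:
  3 4 5 16/3
  1 17/5 12/5 3
  10/3 3 11/4 7/3
After step 2:
  8/3 77/20 251/60 40/9
  161/60 69/25 331/100 49/15
  22/9 749/240 629/240 97/36
After step 3:
  46/15 673/200 14209/3600 2141/540
  9499/3600 18869/6000 19369/6000 1543/450
  5939/2160 19703/7200 21143/7200 6179/2160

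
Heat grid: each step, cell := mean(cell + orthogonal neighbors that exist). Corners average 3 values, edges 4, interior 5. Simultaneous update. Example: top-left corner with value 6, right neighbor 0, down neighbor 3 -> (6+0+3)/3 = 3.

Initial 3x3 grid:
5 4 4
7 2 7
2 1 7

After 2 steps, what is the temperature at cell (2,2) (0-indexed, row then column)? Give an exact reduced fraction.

Step 1: cell (2,2) = 5
Step 2: cell (2,2) = 13/3
Full grid after step 2:
  157/36 1097/240 55/12
  253/60 399/100 24/5
  31/9 233/60 13/3

Answer: 13/3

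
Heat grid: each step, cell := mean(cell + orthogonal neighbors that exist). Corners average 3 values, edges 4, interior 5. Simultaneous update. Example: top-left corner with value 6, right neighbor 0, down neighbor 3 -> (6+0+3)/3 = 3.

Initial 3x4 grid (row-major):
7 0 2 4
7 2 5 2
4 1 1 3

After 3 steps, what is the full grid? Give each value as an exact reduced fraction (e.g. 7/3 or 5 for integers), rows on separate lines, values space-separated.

Answer: 835/216 737/225 5281/1800 743/270
6751/1800 2429/750 8021/3000 19999/7200
257/72 3539/1200 3179/1200 113/45

Derivation:
After step 1:
  14/3 11/4 11/4 8/3
  5 3 12/5 7/2
  4 2 5/2 2
After step 2:
  149/36 79/24 317/120 107/36
  25/6 303/100 283/100 317/120
  11/3 23/8 89/40 8/3
After step 3:
  835/216 737/225 5281/1800 743/270
  6751/1800 2429/750 8021/3000 19999/7200
  257/72 3539/1200 3179/1200 113/45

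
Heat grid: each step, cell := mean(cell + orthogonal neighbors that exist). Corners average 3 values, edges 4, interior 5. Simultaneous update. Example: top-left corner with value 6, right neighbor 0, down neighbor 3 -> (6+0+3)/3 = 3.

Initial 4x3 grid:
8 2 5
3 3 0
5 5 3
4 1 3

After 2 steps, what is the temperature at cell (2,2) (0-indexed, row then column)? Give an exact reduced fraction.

Step 1: cell (2,2) = 11/4
Step 2: cell (2,2) = 337/120
Full grid after step 2:
  163/36 413/120 115/36
  239/60 18/5 313/120
  59/15 13/4 337/120
  65/18 739/240 25/9

Answer: 337/120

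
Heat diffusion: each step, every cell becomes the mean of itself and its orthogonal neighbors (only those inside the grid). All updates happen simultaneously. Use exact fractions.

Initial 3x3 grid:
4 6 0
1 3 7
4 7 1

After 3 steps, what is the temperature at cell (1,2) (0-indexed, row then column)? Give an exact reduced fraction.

Step 1: cell (1,2) = 11/4
Step 2: cell (1,2) = 1013/240
Step 3: cell (1,2) = 54031/14400
Full grid after step 3:
  8053/2160 5709/1600 1051/270
  12839/3600 7999/2000 54031/14400
  947/240 18377/4800 1493/360

Answer: 54031/14400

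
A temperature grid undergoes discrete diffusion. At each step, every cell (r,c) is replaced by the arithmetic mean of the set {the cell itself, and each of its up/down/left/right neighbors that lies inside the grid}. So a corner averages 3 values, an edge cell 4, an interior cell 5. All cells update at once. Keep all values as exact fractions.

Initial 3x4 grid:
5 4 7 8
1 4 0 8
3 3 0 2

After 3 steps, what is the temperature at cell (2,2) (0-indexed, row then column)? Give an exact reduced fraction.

Answer: 20177/7200

Derivation:
Step 1: cell (2,2) = 5/4
Step 2: cell (2,2) = 653/240
Step 3: cell (2,2) = 20177/7200
Full grid after step 3:
  1901/540 29567/7200 32677/7200 11353/2160
  45989/14400 18661/6000 979/250 10099/2400
  344/135 19667/7200 20177/7200 7613/2160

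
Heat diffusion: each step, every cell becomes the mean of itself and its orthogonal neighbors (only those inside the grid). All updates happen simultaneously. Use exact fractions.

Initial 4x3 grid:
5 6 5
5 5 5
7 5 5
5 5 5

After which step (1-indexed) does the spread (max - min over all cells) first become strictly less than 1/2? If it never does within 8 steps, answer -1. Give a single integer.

Step 1: max=17/3, min=5, spread=2/3
Step 2: max=331/60, min=5, spread=31/60
Step 3: max=2911/540, min=767/150, spread=749/2700
  -> spread < 1/2 first at step 3
Step 4: max=289243/54000, min=13909/2700, spread=11063/54000
Step 5: max=17254927/3240000, min=700573/135000, spread=17647/129600
Step 6: max=1031356793/194400000, min=50628029/9720000, spread=18796213/194400000
Step 7: max=61762760887/11664000000, min=1523527393/291600000, spread=273888389/3888000000
Step 8: max=8877992556127/1679616000000, min=20349289511/3888000000, spread=696795899/13436928000

Answer: 3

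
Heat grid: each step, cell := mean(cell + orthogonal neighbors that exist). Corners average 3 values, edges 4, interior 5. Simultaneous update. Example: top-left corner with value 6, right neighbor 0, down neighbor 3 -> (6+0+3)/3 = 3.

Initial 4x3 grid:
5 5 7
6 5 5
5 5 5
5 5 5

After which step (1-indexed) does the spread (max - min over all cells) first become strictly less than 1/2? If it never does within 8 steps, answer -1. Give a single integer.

Answer: 3

Derivation:
Step 1: max=17/3, min=5, spread=2/3
Step 2: max=50/9, min=5, spread=5/9
Step 3: max=1469/270, min=121/24, spread=431/1080
  -> spread < 1/2 first at step 3
Step 4: max=349417/64800, min=45631/9000, spread=104369/324000
Step 5: max=20812373/3888000, min=687641/135000, spread=5041561/19440000
Step 6: max=1242617527/233280000, min=165695701/32400000, spread=248042399/1166400000
Step 7: max=74265141293/13996800000, min=4987204267/972000000, spread=12246999241/69984000000
Step 8: max=4442511899287/839808000000, min=600148679731/116640000000, spread=607207026119/4199040000000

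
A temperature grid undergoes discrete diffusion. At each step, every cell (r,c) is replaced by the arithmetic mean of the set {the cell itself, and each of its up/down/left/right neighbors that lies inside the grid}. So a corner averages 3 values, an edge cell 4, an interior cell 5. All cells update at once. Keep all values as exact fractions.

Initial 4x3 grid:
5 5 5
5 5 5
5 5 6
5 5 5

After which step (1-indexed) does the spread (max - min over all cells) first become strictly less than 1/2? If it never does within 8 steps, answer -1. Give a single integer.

Answer: 1

Derivation:
Step 1: max=16/3, min=5, spread=1/3
  -> spread < 1/2 first at step 1
Step 2: max=631/120, min=5, spread=31/120
Step 3: max=5611/1080, min=5, spread=211/1080
Step 4: max=556897/108000, min=9047/1800, spread=14077/108000
Step 5: max=5000407/972000, min=543683/108000, spread=5363/48600
Step 6: max=149540809/29160000, min=302869/60000, spread=93859/1166400
Step 7: max=8958274481/1749600000, min=491336467/97200000, spread=4568723/69984000
Step 8: max=536660435629/104976000000, min=14761618889/2916000000, spread=8387449/167961600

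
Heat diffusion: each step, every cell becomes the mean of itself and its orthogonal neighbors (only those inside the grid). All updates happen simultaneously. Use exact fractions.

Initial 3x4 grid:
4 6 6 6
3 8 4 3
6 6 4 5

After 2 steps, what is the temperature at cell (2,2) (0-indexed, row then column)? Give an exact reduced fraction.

Step 1: cell (2,2) = 19/4
Step 2: cell (2,2) = 79/16
Full grid after step 2:
  187/36 637/120 43/8 5
  1199/240 553/100 503/100 37/8
  65/12 423/80 79/16 53/12

Answer: 79/16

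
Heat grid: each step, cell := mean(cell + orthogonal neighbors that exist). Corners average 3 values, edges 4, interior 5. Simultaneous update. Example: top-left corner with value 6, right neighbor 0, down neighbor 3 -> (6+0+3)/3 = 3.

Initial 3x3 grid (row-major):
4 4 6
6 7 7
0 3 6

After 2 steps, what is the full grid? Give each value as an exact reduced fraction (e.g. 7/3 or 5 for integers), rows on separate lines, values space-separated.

Answer: 85/18 1259/240 209/36
1039/240 127/25 229/40
15/4 133/30 95/18

Derivation:
After step 1:
  14/3 21/4 17/3
  17/4 27/5 13/2
  3 4 16/3
After step 2:
  85/18 1259/240 209/36
  1039/240 127/25 229/40
  15/4 133/30 95/18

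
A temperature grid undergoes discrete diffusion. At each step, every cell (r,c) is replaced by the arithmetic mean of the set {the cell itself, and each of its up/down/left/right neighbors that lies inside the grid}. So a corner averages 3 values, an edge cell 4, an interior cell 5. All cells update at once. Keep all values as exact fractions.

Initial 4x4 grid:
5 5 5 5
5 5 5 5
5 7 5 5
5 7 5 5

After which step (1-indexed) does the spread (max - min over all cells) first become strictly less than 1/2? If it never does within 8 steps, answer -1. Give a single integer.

Answer: 5

Derivation:
Step 1: max=6, min=5, spread=1
Step 2: max=689/120, min=5, spread=89/120
Step 3: max=763/135, min=5, spread=88/135
Step 4: max=45377/8100, min=1513/300, spread=2263/4050
Step 5: max=53873/9720, min=15209/3000, spread=14362/30375
  -> spread < 1/2 first at step 5
Step 6: max=20046337/3645000, min=344351/67500, spread=1451383/3645000
Step 7: max=597124183/109350000, min=2075927/405000, spread=36623893/109350000
Step 8: max=17815176001/3280500000, min=104268379/20250000, spread=923698603/3280500000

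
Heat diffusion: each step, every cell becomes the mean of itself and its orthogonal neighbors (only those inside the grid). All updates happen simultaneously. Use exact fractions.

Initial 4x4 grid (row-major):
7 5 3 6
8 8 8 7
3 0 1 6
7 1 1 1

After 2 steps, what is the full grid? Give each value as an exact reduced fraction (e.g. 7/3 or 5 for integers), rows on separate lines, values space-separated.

After step 1:
  20/3 23/4 11/2 16/3
  13/2 29/5 27/5 27/4
  9/2 13/5 16/5 15/4
  11/3 9/4 1 8/3
After step 2:
  227/36 1423/240 1319/240 211/36
  88/15 521/100 533/100 637/120
  259/60 367/100 319/100 491/120
  125/36 571/240 547/240 89/36

Answer: 227/36 1423/240 1319/240 211/36
88/15 521/100 533/100 637/120
259/60 367/100 319/100 491/120
125/36 571/240 547/240 89/36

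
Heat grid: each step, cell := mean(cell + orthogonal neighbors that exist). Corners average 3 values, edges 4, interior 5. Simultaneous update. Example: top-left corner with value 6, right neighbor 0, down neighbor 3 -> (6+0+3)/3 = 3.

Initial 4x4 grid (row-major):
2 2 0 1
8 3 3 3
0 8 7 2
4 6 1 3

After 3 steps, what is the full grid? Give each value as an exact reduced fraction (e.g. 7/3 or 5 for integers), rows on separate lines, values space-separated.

Answer: 137/40 6911/2400 17717/7200 4517/2160
8951/2400 3747/1000 18443/6000 9511/3600
31373/7200 24827/6000 1879/500 3917/1200
9173/2160 15439/3600 4637/1200 611/180

Derivation:
After step 1:
  4 7/4 3/2 4/3
  13/4 24/5 16/5 9/4
  5 24/5 21/5 15/4
  10/3 19/4 17/4 2
After step 2:
  3 241/80 467/240 61/36
  341/80 89/25 319/100 79/30
  983/240 471/100 101/25 61/20
  157/36 257/60 19/5 10/3
After step 3:
  137/40 6911/2400 17717/7200 4517/2160
  8951/2400 3747/1000 18443/6000 9511/3600
  31373/7200 24827/6000 1879/500 3917/1200
  9173/2160 15439/3600 4637/1200 611/180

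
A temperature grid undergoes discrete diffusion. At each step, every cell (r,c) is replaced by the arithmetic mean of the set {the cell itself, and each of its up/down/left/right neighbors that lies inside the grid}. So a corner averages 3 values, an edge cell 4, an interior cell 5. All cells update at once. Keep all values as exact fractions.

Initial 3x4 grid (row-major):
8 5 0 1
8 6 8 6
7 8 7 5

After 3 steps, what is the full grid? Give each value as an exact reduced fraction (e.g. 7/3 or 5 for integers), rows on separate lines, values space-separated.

Answer: 51/8 13303/2400 33749/7200 8849/2160
97733/14400 19091/3000 32267/6000 17887/3600
3125/432 3049/450 7529/1200 511/90

Derivation:
After step 1:
  7 19/4 7/2 7/3
  29/4 7 27/5 5
  23/3 7 7 6
After step 2:
  19/3 89/16 959/240 65/18
  347/48 157/25 279/50 281/60
  263/36 43/6 127/20 6
After step 3:
  51/8 13303/2400 33749/7200 8849/2160
  97733/14400 19091/3000 32267/6000 17887/3600
  3125/432 3049/450 7529/1200 511/90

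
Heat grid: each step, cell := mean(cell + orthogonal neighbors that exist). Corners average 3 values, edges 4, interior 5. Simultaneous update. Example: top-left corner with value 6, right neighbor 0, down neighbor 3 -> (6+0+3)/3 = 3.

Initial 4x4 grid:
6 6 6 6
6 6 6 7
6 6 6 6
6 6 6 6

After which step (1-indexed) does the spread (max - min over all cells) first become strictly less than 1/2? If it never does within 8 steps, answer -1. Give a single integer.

Step 1: max=19/3, min=6, spread=1/3
  -> spread < 1/2 first at step 1
Step 2: max=751/120, min=6, spread=31/120
Step 3: max=6691/1080, min=6, spread=211/1080
Step 4: max=664843/108000, min=6, spread=16843/108000
Step 5: max=5970643/972000, min=54079/9000, spread=130111/972000
Step 6: max=178602367/29160000, min=3247159/540000, spread=3255781/29160000
Step 7: max=5349153691/874800000, min=3251107/540000, spread=82360351/874800000
Step 8: max=160215316891/26244000000, min=585706441/97200000, spread=2074577821/26244000000

Answer: 1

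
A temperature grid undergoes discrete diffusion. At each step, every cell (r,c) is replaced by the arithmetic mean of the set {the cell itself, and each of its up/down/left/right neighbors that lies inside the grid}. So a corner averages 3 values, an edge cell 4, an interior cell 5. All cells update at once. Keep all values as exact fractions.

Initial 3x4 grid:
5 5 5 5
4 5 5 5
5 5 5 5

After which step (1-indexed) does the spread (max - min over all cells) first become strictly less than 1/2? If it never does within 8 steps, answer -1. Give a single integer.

Step 1: max=5, min=14/3, spread=1/3
  -> spread < 1/2 first at step 1
Step 2: max=5, min=1133/240, spread=67/240
Step 3: max=5, min=10363/2160, spread=437/2160
Step 4: max=4991/1000, min=4162469/864000, spread=29951/172800
Step 5: max=16796/3375, min=37664179/7776000, spread=206761/1555200
Step 6: max=26834329/5400000, min=15095804429/3110400000, spread=14430763/124416000
Step 7: max=2142347273/432000000, min=908012258311/186624000000, spread=139854109/1492992000
Step 8: max=192548771023/38880000000, min=54564728109749/11197440000000, spread=7114543559/89579520000

Answer: 1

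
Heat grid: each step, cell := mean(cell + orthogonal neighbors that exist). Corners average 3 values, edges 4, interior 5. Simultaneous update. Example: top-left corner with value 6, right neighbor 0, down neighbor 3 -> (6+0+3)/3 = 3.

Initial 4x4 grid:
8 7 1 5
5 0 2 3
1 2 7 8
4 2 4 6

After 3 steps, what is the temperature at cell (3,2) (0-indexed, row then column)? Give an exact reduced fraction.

Step 1: cell (3,2) = 19/4
Step 2: cell (3,2) = 367/80
Step 3: cell (3,2) = 10417/2400
Full grid after step 3:
  9517/2160 28087/7200 9133/2400 889/240
  6643/1800 22327/6000 7321/2000 839/200
  5813/1800 3931/1200 8361/2000 2843/600
  6269/2160 24707/7200 10417/2400 3707/720

Answer: 10417/2400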